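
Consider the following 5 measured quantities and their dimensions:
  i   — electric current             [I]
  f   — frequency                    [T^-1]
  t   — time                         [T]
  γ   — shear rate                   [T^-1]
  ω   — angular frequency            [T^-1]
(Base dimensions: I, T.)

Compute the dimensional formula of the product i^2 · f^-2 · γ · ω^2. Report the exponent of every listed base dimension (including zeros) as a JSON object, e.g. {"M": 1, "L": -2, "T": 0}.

Exponent matrix [I,T] × [i,f,t,γ,ω]:
  I: [ 1  0  0  0  0]
  T: [ 0 -1  1 -1 -1]
  [I]: (2)·1+(-2)·0+(1)·0+(2)·0 = 2
  [T]: (2)·0+(-2)·-1+(1)·-1+(2)·-1 = -1
⇒ I^2 T^-1

{"I": 2, "T": -1}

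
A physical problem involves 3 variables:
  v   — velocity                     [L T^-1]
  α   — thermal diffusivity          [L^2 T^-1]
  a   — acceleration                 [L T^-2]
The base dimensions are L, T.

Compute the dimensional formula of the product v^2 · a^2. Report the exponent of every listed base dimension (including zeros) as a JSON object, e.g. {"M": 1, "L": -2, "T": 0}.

Write exponents as rows L,T / cols v,α,a:
  L: [ 1  2  1]
  T: [-1 -1 -2]
  [L]: (2)·1+(2)·1 = 4
  [T]: (2)·-1+(2)·-2 = -6
⇒ L^4 T^-6

{"L": 4, "T": -6}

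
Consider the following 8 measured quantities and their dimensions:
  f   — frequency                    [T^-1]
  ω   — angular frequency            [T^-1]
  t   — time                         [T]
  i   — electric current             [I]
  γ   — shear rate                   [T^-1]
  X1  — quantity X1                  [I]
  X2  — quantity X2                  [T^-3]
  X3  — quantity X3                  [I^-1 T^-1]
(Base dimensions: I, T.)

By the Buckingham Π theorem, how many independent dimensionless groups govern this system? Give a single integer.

Exponent matrix [I,T] × [f,ω,t,i,γ,X1,X2,X3]:
  I: [ 0  0  0  1  0  1  0 -1]
  T: [-1 -1  1  0 -1  0 -3 -1]
Echelon form has 2 nonzero rows (pivots: f,i)
8 vars − rank 2 = 6 Π groups

6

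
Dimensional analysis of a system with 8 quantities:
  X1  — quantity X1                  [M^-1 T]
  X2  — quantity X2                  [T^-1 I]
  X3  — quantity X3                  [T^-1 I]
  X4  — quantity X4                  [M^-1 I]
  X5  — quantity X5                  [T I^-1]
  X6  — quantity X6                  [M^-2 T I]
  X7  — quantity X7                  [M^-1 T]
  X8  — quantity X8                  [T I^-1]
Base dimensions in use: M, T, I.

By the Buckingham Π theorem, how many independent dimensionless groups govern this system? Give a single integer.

6

Dimensional matrix (M×T×I by X1×X2×X3×X4×X5×X6×X7×X8):
  M: [-1  0  0 -1  0 -2 -1  0]
  T: [ 1 -1 -1  0  1  1  1  1]
  I: [ 0  1  1  1 -1  1  0 -1]
RREF → pivots at {X1,X2} ⇒ r = 2
Π count = n − r = 8 − 2 = 6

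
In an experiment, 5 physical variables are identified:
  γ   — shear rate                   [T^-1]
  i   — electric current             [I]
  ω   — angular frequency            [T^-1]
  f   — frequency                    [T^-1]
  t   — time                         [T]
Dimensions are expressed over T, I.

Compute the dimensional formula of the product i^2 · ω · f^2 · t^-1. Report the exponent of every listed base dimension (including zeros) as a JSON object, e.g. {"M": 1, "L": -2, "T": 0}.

{"T": -4, "I": 2}

Dimensional matrix (T×I by γ×i×ω×f×t):
  T: [-1  0 -1 -1  1]
  I: [ 0  1  0  0  0]
  [T]: (2)·0+(1)·-1+(2)·-1+(-1)·1 = -4
  [I]: (2)·1+(1)·0+(2)·0+(-1)·0 = 2
⇒ T^-4 I^2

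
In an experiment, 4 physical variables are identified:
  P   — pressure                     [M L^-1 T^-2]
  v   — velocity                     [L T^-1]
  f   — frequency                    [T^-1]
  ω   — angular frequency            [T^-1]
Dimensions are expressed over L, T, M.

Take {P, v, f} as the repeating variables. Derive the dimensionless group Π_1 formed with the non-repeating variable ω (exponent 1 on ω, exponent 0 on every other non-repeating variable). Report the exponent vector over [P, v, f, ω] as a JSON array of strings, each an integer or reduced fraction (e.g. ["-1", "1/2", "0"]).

["0", "0", "-1", "1"]

Exponent matrix [L,T,M] × [P,v,f,ω]:
  L: [-1  1  0  0]
  T: [-2 -1 -1 -1]
  M: [ 1  0  0  0]
RREF → pivots at {P,v,f} ⇒ r = 3
Pivot set = {P,v,f}, free = {ω}
RREF:
  r0: [   1    0    0    0]
  r1: [   0    1    0    0]
  r2: [   0    0    1    1]
Fix exponent of ω at 1; solve each RREF row for its pivot's exponent:
  r0: exp(P) + (0)·1 = 0 ⇒ exp(P) = 0
  r1: exp(v) + (0)·1 = 0 ⇒ exp(v) = 0
  r2: exp(f) + (1)·1 = 0 ⇒ exp(f) = -1
Π_1 = f^-1 · ω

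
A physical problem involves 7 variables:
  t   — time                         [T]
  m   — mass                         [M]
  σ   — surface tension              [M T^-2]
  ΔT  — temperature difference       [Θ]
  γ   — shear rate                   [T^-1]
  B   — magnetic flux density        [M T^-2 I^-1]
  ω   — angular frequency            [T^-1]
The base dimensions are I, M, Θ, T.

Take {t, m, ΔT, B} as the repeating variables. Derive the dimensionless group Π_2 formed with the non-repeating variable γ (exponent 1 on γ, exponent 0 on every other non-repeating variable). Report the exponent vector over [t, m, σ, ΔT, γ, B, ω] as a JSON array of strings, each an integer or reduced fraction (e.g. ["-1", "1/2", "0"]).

["1", "0", "0", "0", "1", "0", "0"]

Dimensional matrix (I×M×Θ×T by t×m×σ×ΔT×γ×B×ω):
  I: [ 0  0  0  0  0 -1  0]
  M: [ 0  1  1  0  0  1  0]
  Θ: [ 0  0  0  1  0  0  0]
  T: [ 1  0 -2  0 -1 -2 -1]
Row reduction gives pivot columns t,m,ΔT,B; rank = 4
Repeat: t,m,ΔT,B; free: σ,γ,ω
RREF:
  r0: [   1    0   -2    0   -1    0   -1]
  r1: [   0    1    1    0    0    0    0]
  r2: [   0    0    0    1    0    0    0]
  r3: [   0    0    0    0    0    1    0]
Fix exponent of γ at 1, σ at 0, ω at 0; solve each RREF row for its pivot's exponent:
  r0: exp(t) + (-1)·1 = 0 ⇒ exp(t) = 1
  r1: exp(m) + (0)·1 = 0 ⇒ exp(m) = 0
  r2: exp(ΔT) + (0)·1 = 0 ⇒ exp(ΔT) = 0
  r3: exp(B) + (0)·1 = 0 ⇒ exp(B) = 0
Π_2 = t · γ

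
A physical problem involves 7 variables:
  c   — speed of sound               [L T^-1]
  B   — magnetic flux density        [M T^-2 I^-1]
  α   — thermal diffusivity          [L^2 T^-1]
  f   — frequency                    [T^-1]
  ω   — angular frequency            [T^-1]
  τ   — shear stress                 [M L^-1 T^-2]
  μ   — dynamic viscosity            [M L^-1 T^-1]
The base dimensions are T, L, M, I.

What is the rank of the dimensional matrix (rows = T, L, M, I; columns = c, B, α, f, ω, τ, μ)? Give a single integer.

Dimensional matrix (T×L×M×I by c×B×α×f×ω×τ×μ):
  T: [-1 -2 -1 -1 -1 -2 -1]
  L: [ 1  0  2  0  0 -1 -1]
  M: [ 0  1  0  0  0  1  1]
  I: [ 0 -1  0  0  0  0  0]
Echelon form has 4 nonzero rows (pivots: c,B,α,τ)

4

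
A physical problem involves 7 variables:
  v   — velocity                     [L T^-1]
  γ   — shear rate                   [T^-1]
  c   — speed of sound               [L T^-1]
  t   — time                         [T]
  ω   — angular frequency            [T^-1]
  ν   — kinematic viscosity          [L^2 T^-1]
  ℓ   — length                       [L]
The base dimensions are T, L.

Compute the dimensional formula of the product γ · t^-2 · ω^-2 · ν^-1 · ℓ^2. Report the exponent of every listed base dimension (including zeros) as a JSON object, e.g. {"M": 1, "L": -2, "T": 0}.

{"T": 0, "L": 0}

Dimensional matrix (T×L by v×γ×c×t×ω×ν×ℓ):
  T: [-1 -1 -1  1 -1 -1  0]
  L: [ 1  0  1  0  0  2  1]
  [T]: (1)·-1+(-2)·1+(-2)·-1+(-1)·-1+(2)·0 = 0
  [L]: (1)·0+(-2)·0+(-2)·0+(-1)·2+(2)·1 = 0
⇒ 1 (dimensionless)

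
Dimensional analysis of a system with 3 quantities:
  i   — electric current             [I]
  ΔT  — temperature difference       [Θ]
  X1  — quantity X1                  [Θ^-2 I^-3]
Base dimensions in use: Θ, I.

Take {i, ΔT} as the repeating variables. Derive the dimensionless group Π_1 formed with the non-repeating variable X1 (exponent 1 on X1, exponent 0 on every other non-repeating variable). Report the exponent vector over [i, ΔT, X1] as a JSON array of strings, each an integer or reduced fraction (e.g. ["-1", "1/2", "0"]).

Dimensional matrix (Θ×I by i×ΔT×X1):
  Θ: [ 0  1 -2]
  I: [ 1  0 -3]
Row reduction gives pivot columns i,ΔT; rank = 2
Pivot set = {i,ΔT}, free = {X1}
RREF:
  r0: [   1    0   -3]
  r1: [   0    1   -2]
Fix exponent of X1 at 1; solve each RREF row for its pivot's exponent:
  r0: exp(i) + (-3)·1 = 0 ⇒ exp(i) = 3
  r1: exp(ΔT) + (-2)·1 = 0 ⇒ exp(ΔT) = 2
Π_1 = i^3 · ΔT^2 · X1

["3", "2", "1"]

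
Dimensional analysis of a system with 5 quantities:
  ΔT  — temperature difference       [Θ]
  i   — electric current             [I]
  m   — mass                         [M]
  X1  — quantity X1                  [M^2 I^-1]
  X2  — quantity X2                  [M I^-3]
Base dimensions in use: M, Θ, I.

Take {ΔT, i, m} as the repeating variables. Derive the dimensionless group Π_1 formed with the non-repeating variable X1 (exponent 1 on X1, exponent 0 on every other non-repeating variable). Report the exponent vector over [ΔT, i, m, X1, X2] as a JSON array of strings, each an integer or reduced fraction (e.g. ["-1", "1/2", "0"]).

["0", "1", "-2", "1", "0"]

Dimensional matrix (M×Θ×I by ΔT×i×m×X1×X2):
  M: [ 0  0  1  2  1]
  Θ: [ 1  0  0  0  0]
  I: [ 0  1  0 -1 -3]
RREF → pivots at {ΔT,i,m} ⇒ r = 3
Pivot set = {ΔT,i,m}, free = {X1,X2}
RREF:
  r0: [   1    0    0    0    0]
  r1: [   0    1    0   -1   -3]
  r2: [   0    0    1    2    1]
Fix exponent of X1 at 1, X2 at 0; solve each RREF row for its pivot's exponent:
  r0: exp(ΔT) + (0)·1 = 0 ⇒ exp(ΔT) = 0
  r1: exp(i) + (-1)·1 = 0 ⇒ exp(i) = 1
  r2: exp(m) + (2)·1 = 0 ⇒ exp(m) = -2
Π_1 = i · m^-2 · X1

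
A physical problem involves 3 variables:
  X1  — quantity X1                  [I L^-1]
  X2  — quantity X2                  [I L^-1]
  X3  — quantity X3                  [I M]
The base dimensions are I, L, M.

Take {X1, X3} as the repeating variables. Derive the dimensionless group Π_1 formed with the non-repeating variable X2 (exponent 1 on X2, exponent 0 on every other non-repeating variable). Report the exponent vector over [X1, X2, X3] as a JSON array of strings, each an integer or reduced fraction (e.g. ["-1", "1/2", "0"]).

Write exponents as rows I,L,M / cols X1,X2,X3:
  I: [ 1  1  1]
  L: [-1 -1  0]
  M: [ 0  0  1]
Row reduction gives pivot columns X1,X3; rank = 2
Repeat: X1,X3; free: X2
RREF:
  r0: [   1    1    0]
  r1: [   0    0    1]
  r2: [   0    0    0]
Fix exponent of X2 at 1; solve each RREF row for its pivot's exponent:
  r0: exp(X1) + (1)·1 = 0 ⇒ exp(X1) = -1
  r1: exp(X3) + (0)·1 = 0 ⇒ exp(X3) = 0
Π_1 = X1^-1 · X2

["-1", "1", "0"]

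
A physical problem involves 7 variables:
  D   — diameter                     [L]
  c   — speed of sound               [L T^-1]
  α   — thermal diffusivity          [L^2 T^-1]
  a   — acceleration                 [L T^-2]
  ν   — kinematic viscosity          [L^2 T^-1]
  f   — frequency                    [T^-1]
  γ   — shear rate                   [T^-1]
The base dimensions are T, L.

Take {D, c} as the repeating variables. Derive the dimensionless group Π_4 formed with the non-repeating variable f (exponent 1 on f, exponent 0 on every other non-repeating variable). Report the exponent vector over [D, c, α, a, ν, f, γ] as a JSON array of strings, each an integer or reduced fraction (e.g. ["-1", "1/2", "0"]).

["1", "-1", "0", "0", "0", "1", "0"]

Dimensional matrix (T×L by D×c×α×a×ν×f×γ):
  T: [ 0 -1 -1 -2 -1 -1 -1]
  L: [ 1  1  2  1  2  0  0]
RREF → pivots at {D,c} ⇒ r = 2
Repeat: D,c; free: α,a,ν,f,γ
RREF:
  r0: [   1    0    1   -1    1   -1   -1]
  r1: [   0    1    1    2    1    1    1]
Fix exponent of f at 1, α at 0, a at 0, ν at 0, γ at 0; solve each RREF row for its pivot's exponent:
  r0: exp(D) + (-1)·1 = 0 ⇒ exp(D) = 1
  r1: exp(c) + (1)·1 = 0 ⇒ exp(c) = -1
Π_4 = D · c^-1 · f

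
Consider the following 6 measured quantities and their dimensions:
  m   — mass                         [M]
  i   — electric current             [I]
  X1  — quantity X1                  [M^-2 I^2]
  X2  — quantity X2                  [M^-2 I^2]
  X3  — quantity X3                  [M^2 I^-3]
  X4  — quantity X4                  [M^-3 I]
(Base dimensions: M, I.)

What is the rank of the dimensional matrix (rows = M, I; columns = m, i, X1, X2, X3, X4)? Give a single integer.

2

Dimensional matrix (M×I by m×i×X1×X2×X3×X4):
  M: [ 1  0 -2 -2  2 -3]
  I: [ 0  1  2  2 -3  1]
Row reduction gives pivot columns m,i; rank = 2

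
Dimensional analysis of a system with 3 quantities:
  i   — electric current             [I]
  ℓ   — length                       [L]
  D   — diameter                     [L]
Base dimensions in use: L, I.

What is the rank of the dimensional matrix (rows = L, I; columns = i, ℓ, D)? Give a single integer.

2

Write exponents as rows L,I / cols i,ℓ,D:
  L: [ 0  1  1]
  I: [ 1  0  0]
Echelon form has 2 nonzero rows (pivots: i,ℓ)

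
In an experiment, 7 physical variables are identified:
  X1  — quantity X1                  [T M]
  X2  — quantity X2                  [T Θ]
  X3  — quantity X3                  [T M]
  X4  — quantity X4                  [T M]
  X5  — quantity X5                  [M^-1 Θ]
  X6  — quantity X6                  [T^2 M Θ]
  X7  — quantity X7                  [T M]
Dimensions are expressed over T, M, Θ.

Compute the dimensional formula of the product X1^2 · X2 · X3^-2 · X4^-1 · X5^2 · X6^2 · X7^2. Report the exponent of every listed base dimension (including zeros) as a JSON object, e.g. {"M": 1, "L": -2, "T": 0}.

Write exponents as rows T,M,Θ / cols X1,X2,X3,X4,X5,X6,X7:
  T: [ 1  1  1  1  0  2  1]
  M: [ 1  0  1  1 -1  1  1]
  Θ: [ 0  1  0  0  1  1  0]
  [T]: (2)·1+(1)·1+(-2)·1+(-1)·1+(2)·0+(2)·2+(2)·1 = 6
  [M]: (2)·1+(1)·0+(-2)·1+(-1)·1+(2)·-1+(2)·1+(2)·1 = 1
  [Θ]: (2)·0+(1)·1+(-2)·0+(-1)·0+(2)·1+(2)·1+(2)·0 = 5
⇒ T^6 M Θ^5

{"T": 6, "M": 1, "Θ": 5}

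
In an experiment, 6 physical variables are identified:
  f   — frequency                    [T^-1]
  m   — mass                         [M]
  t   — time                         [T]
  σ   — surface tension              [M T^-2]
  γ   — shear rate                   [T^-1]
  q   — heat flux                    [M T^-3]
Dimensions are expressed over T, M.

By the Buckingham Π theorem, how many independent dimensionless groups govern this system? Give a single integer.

Exponent matrix [T,M] × [f,m,t,σ,γ,q]:
  T: [-1  0  1 -2 -1 -3]
  M: [ 0  1  0  1  0  1]
Row reduction gives pivot columns f,m; rank = 2
6 vars − rank 2 = 4 Π groups

4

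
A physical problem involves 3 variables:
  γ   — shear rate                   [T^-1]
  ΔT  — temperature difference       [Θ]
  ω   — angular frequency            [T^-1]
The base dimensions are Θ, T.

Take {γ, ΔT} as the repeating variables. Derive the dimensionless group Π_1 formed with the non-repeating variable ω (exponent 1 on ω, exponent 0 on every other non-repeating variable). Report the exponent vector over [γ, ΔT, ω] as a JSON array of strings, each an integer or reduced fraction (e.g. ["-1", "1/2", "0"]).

["-1", "0", "1"]

Exponent matrix [Θ,T] × [γ,ΔT,ω]:
  Θ: [ 0  1  0]
  T: [-1  0 -1]
Echelon form has 2 nonzero rows (pivots: γ,ΔT)
Repeat: γ,ΔT; free: ω
RREF:
  r0: [   1    0    1]
  r1: [   0    1    0]
Fix exponent of ω at 1; solve each RREF row for its pivot's exponent:
  r0: exp(γ) + (1)·1 = 0 ⇒ exp(γ) = -1
  r1: exp(ΔT) + (0)·1 = 0 ⇒ exp(ΔT) = 0
Π_1 = γ^-1 · ω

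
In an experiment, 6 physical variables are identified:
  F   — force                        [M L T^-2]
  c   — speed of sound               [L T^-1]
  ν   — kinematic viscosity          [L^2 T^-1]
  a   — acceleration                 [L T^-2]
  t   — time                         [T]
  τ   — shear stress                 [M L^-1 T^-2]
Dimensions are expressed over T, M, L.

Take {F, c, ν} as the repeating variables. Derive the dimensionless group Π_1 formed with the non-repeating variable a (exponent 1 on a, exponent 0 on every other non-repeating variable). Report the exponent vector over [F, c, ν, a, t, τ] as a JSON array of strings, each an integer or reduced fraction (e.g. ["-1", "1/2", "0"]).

Write exponents as rows T,M,L / cols F,c,ν,a,t,τ:
  T: [-2 -1 -1 -2  1 -2]
  M: [ 1  0  0  0  0  1]
  L: [ 1  1  2  1  0 -1]
RREF → pivots at {F,c,ν} ⇒ r = 3
Repeat: F,c,ν; free: a,t,τ
RREF:
  r0: [   1    0    0    0    0    1]
  r1: [   0    1    0    3   -2    2]
  r2: [   0    0    1   -1    1   -2]
Fix exponent of a at 1, t at 0, τ at 0; solve each RREF row for its pivot's exponent:
  r0: exp(F) + (0)·1 = 0 ⇒ exp(F) = 0
  r1: exp(c) + (3)·1 = 0 ⇒ exp(c) = -3
  r2: exp(ν) + (-1)·1 = 0 ⇒ exp(ν) = 1
Π_1 = c^-3 · ν · a

["0", "-3", "1", "1", "0", "0"]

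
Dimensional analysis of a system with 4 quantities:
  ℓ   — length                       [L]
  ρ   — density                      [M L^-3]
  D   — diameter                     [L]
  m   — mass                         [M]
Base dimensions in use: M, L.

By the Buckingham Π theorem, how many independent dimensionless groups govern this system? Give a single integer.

Write exponents as rows M,L / cols ℓ,ρ,D,m:
  M: [ 0  1  0  1]
  L: [ 1 -3  1  0]
Echelon form has 2 nonzero rows (pivots: ℓ,ρ)
n=4, r=2 ⇒ 2 dimensionless groups

2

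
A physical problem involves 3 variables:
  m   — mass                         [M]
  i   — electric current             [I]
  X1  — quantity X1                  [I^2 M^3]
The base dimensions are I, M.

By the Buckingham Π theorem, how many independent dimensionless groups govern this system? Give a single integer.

1

Exponent matrix [I,M] × [m,i,X1]:
  I: [ 0  1  2]
  M: [ 1  0  3]
RREF → pivots at {m,i} ⇒ r = 2
n=3, r=2 ⇒ 1 dimensionless group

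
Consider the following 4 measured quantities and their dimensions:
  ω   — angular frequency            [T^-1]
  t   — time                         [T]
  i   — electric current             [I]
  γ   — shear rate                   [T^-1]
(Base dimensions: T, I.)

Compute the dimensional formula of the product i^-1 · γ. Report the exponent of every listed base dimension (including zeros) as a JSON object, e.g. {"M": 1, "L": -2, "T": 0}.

{"T": -1, "I": -1}

Exponent matrix [T,I] × [ω,t,i,γ]:
  T: [-1  1  0 -1]
  I: [ 0  0  1  0]
  [T]: (-1)·0+(1)·-1 = -1
  [I]: (-1)·1+(1)·0 = -1
⇒ T^-1 I^-1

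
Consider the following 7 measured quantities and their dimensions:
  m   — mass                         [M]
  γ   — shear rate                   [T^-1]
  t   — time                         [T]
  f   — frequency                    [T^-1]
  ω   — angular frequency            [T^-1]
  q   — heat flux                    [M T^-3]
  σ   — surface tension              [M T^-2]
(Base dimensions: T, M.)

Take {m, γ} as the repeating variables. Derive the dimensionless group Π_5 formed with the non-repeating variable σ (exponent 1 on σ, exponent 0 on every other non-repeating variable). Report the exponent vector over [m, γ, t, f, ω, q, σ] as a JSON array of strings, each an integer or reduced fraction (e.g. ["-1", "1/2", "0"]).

["-1", "-2", "0", "0", "0", "0", "1"]

Dimensional matrix (T×M by m×γ×t×f×ω×q×σ):
  T: [ 0 -1  1 -1 -1 -3 -2]
  M: [ 1  0  0  0  0  1  1]
Echelon form has 2 nonzero rows (pivots: m,γ)
Repeat: m,γ; free: t,f,ω,q,σ
RREF:
  r0: [   1    0    0    0    0    1    1]
  r1: [   0    1   -1    1    1    3    2]
Fix exponent of σ at 1, t at 0, f at 0, ω at 0, q at 0; solve each RREF row for its pivot's exponent:
  r0: exp(m) + (1)·1 = 0 ⇒ exp(m) = -1
  r1: exp(γ) + (2)·1 = 0 ⇒ exp(γ) = -2
Π_5 = m^-1 · γ^-2 · σ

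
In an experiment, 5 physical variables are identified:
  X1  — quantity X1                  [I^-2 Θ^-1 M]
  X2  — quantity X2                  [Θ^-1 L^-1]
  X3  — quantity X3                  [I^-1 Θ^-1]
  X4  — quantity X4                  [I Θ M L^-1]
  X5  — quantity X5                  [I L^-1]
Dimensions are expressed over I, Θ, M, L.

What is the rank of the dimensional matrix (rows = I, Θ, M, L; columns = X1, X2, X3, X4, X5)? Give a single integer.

3

Write exponents as rows I,Θ,M,L / cols X1,X2,X3,X4,X5:
  I: [-2  0 -1  1  1]
  Θ: [-1 -1 -1  1  0]
  M: [ 1  0  0  1  0]
  L: [ 0 -1  0 -1 -1]
Echelon form has 3 nonzero rows (pivots: X1,X2,X3)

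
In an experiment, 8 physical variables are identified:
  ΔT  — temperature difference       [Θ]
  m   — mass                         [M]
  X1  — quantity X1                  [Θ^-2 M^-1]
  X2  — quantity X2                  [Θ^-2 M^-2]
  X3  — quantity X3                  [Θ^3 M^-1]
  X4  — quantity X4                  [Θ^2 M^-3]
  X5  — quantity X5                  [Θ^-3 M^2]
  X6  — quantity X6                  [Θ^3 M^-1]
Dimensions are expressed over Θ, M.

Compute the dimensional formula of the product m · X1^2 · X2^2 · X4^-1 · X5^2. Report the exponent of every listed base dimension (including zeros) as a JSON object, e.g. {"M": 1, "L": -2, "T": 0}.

{"Θ": -16, "M": 2}

Exponent matrix [Θ,M] × [ΔT,m,X1,X2,X3,X4,X5,X6]:
  Θ: [ 1  0 -2 -2  3  2 -3  3]
  M: [ 0  1 -1 -2 -1 -3  2 -1]
  [Θ]: (1)·0+(2)·-2+(2)·-2+(-1)·2+(2)·-3 = -16
  [M]: (1)·1+(2)·-1+(2)·-2+(-1)·-3+(2)·2 = 2
⇒ Θ^-16 M^2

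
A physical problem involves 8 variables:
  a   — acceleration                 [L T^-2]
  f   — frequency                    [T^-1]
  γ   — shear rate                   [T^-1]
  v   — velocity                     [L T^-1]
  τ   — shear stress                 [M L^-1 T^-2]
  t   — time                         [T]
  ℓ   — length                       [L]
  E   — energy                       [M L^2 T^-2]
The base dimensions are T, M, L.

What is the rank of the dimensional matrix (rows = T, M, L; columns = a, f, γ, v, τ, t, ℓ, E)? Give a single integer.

3

Dimensional matrix (T×M×L by a×f×γ×v×τ×t×ℓ×E):
  T: [-2 -1 -1 -1 -2  1  0 -2]
  M: [ 0  0  0  0  1  0  0  1]
  L: [ 1  0  0  1 -1  0  1  2]
Echelon form has 3 nonzero rows (pivots: a,f,τ)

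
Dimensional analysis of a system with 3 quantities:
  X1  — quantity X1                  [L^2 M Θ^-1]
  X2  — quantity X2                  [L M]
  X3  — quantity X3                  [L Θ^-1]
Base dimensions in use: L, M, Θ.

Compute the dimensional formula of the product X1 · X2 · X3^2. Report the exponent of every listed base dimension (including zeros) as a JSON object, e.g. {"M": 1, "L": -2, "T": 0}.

{"L": 5, "M": 2, "Θ": -3}

Exponent matrix [L,M,Θ] × [X1,X2,X3]:
  L: [ 2  1  1]
  M: [ 1  1  0]
  Θ: [-1  0 -1]
  [L]: (1)·2+(1)·1+(2)·1 = 5
  [M]: (1)·1+(1)·1+(2)·0 = 2
  [Θ]: (1)·-1+(1)·0+(2)·-1 = -3
⇒ L^5 M^2 Θ^-3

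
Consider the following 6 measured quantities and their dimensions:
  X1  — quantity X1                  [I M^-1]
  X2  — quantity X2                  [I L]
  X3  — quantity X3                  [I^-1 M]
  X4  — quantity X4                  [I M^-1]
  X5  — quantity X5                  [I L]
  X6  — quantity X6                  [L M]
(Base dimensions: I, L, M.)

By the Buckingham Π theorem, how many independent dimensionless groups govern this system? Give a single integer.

Dimensional matrix (I×L×M by X1×X2×X3×X4×X5×X6):
  I: [ 1  1 -1  1  1  0]
  L: [ 0  1  0  0  1  1]
  M: [-1  0  1 -1  0  1]
Echelon form has 2 nonzero rows (pivots: X1,X2)
Π count = n − r = 6 − 2 = 4

4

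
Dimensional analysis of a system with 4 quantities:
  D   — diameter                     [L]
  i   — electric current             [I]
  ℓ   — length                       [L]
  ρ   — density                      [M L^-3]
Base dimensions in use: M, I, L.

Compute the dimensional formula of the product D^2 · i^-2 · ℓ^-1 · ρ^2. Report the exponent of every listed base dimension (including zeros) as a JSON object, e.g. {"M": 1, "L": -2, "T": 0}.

Write exponents as rows M,I,L / cols D,i,ℓ,ρ:
  M: [ 0  0  0  1]
  I: [ 0  1  0  0]
  L: [ 1  0  1 -3]
  [M]: (2)·0+(-2)·0+(-1)·0+(2)·1 = 2
  [I]: (2)·0+(-2)·1+(-1)·0+(2)·0 = -2
  [L]: (2)·1+(-2)·0+(-1)·1+(2)·-3 = -5
⇒ M^2 I^-2 L^-5

{"M": 2, "I": -2, "L": -5}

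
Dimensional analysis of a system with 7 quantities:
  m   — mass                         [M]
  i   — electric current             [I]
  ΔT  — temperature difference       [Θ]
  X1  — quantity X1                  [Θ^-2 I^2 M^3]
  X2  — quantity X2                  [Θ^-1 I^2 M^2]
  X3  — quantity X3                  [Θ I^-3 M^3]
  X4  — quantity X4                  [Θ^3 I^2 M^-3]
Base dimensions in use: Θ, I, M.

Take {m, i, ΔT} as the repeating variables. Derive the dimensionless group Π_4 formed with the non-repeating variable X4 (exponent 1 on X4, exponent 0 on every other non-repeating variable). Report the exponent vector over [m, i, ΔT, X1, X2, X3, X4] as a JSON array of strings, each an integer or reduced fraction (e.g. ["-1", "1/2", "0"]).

["3", "-2", "-3", "0", "0", "0", "1"]

Dimensional matrix (Θ×I×M by m×i×ΔT×X1×X2×X3×X4):
  Θ: [ 0  0  1 -2 -1  1  3]
  I: [ 0  1  0  2  2 -3  2]
  M: [ 1  0  0  3  2  3 -3]
Row reduction gives pivot columns m,i,ΔT; rank = 3
Pivot set = {m,i,ΔT}, free = {X1,X2,X3,X4}
RREF:
  r0: [   1    0    0    3    2    3   -3]
  r1: [   0    1    0    2    2   -3    2]
  r2: [   0    0    1   -2   -1    1    3]
Fix exponent of X4 at 1, X1 at 0, X2 at 0, X3 at 0; solve each RREF row for its pivot's exponent:
  r0: exp(m) + (-3)·1 = 0 ⇒ exp(m) = 3
  r1: exp(i) + (2)·1 = 0 ⇒ exp(i) = -2
  r2: exp(ΔT) + (3)·1 = 0 ⇒ exp(ΔT) = -3
Π_4 = m^3 · i^-2 · ΔT^-3 · X4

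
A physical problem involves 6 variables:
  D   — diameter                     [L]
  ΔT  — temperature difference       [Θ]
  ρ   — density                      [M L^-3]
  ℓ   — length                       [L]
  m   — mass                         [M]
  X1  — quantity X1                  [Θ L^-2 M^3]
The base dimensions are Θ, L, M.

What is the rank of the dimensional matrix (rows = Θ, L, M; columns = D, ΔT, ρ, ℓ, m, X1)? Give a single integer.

3

Exponent matrix [Θ,L,M] × [D,ΔT,ρ,ℓ,m,X1]:
  Θ: [ 0  1  0  0  0  1]
  L: [ 1  0 -3  1  0 -2]
  M: [ 0  0  1  0  1  3]
Row reduction gives pivot columns D,ΔT,ρ; rank = 3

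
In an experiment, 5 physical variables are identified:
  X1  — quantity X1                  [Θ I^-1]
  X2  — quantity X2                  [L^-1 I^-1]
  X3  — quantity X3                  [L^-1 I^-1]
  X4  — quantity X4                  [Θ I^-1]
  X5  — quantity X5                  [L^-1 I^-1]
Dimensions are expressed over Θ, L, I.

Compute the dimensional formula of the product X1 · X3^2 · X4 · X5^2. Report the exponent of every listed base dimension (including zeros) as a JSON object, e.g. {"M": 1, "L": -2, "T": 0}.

{"Θ": 2, "L": -4, "I": -6}

Dimensional matrix (Θ×L×I by X1×X2×X3×X4×X5):
  Θ: [ 1  0  0  1  0]
  L: [ 0 -1 -1  0 -1]
  I: [-1 -1 -1 -1 -1]
  [Θ]: (1)·1+(2)·0+(1)·1+(2)·0 = 2
  [L]: (1)·0+(2)·-1+(1)·0+(2)·-1 = -4
  [I]: (1)·-1+(2)·-1+(1)·-1+(2)·-1 = -6
⇒ Θ^2 L^-4 I^-6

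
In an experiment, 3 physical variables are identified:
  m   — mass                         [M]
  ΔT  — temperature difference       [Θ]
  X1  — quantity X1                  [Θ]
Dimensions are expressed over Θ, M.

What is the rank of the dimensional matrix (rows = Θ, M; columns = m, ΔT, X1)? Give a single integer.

Dimensional matrix (Θ×M by m×ΔT×X1):
  Θ: [ 0  1  1]
  M: [ 1  0  0]
Echelon form has 2 nonzero rows (pivots: m,ΔT)

2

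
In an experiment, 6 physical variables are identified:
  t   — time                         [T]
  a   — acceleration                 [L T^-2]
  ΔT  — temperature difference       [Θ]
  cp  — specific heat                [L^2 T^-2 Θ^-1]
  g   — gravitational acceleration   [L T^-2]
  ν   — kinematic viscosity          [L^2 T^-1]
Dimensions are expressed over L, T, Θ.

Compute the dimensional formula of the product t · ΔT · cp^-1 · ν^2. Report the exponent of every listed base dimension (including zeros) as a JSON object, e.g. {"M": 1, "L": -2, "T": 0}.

Exponent matrix [L,T,Θ] × [t,a,ΔT,cp,g,ν]:
  L: [ 0  1  0  2  1  2]
  T: [ 1 -2  0 -2 -2 -1]
  Θ: [ 0  0  1 -1  0  0]
  [L]: (1)·0+(1)·0+(-1)·2+(2)·2 = 2
  [T]: (1)·1+(1)·0+(-1)·-2+(2)·-1 = 1
  [Θ]: (1)·0+(1)·1+(-1)·-1+(2)·0 = 2
⇒ L^2 T Θ^2

{"L": 2, "T": 1, "Θ": 2}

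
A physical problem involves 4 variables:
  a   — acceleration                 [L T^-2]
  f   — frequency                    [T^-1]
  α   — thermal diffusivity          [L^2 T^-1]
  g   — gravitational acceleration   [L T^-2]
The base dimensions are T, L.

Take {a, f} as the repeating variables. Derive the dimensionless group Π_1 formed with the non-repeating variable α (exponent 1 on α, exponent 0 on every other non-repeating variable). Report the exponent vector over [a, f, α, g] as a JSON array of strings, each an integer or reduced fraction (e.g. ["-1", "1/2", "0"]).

["-2", "3", "1", "0"]

Exponent matrix [T,L] × [a,f,α,g]:
  T: [-2 -1 -1 -2]
  L: [ 1  0  2  1]
Echelon form has 2 nonzero rows (pivots: a,f)
Repeat: a,f; free: α,g
RREF:
  r0: [   1    0    2    1]
  r1: [   0    1   -3    0]
Fix exponent of α at 1, g at 0; solve each RREF row for its pivot's exponent:
  r0: exp(a) + (2)·1 = 0 ⇒ exp(a) = -2
  r1: exp(f) + (-3)·1 = 0 ⇒ exp(f) = 3
Π_1 = a^-2 · f^3 · α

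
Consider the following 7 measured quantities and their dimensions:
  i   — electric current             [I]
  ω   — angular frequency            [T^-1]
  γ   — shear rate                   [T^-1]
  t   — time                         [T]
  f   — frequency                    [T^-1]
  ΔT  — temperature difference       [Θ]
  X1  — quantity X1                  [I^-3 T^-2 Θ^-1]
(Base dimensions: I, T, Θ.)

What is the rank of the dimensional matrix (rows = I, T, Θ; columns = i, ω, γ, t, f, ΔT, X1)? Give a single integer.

Write exponents as rows I,T,Θ / cols i,ω,γ,t,f,ΔT,X1:
  I: [ 1  0  0  0  0  0 -3]
  T: [ 0 -1 -1  1 -1  0 -2]
  Θ: [ 0  0  0  0  0  1 -1]
Row reduction gives pivot columns i,ω,ΔT; rank = 3

3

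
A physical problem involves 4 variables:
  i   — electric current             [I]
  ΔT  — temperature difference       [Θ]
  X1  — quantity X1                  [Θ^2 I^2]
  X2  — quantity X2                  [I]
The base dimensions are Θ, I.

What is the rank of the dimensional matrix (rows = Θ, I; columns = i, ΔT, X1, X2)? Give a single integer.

2

Write exponents as rows Θ,I / cols i,ΔT,X1,X2:
  Θ: [ 0  1  2  0]
  I: [ 1  0  2  1]
RREF → pivots at {i,ΔT} ⇒ r = 2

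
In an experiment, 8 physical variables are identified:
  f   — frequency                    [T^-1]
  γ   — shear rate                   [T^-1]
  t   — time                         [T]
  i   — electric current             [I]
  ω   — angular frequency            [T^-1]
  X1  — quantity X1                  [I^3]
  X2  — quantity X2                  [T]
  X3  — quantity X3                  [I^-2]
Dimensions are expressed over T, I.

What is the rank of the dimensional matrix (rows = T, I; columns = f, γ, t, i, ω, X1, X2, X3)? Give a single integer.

2

Dimensional matrix (T×I by f×γ×t×i×ω×X1×X2×X3):
  T: [-1 -1  1  0 -1  0  1  0]
  I: [ 0  0  0  1  0  3  0 -2]
RREF → pivots at {f,i} ⇒ r = 2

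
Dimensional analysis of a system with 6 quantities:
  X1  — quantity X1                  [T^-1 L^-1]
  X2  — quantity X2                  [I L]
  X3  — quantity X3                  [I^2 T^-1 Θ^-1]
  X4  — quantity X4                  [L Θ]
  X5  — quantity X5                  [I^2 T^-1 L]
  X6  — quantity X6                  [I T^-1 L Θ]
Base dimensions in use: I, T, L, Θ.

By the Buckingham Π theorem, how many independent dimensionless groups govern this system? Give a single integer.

3

Dimensional matrix (I×T×L×Θ by X1×X2×X3×X4×X5×X6):
  I: [ 0  1  2  0  2  1]
  T: [-1  0 -1  0 -1 -1]
  L: [-1  1  0  1  1  1]
  Θ: [ 0  0 -1  1  0  1]
Echelon form has 3 nonzero rows (pivots: X1,X2,X3)
6 vars − rank 3 = 3 Π groups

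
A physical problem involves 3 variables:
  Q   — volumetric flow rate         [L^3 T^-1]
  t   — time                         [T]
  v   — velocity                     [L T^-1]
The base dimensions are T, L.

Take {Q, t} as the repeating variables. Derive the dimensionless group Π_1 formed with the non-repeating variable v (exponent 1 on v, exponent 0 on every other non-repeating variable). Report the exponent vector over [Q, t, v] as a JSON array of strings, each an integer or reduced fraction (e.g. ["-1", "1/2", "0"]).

["-1/3", "2/3", "1"]

Dimensional matrix (T×L by Q×t×v):
  T: [-1  1 -1]
  L: [ 3  0  1]
Row reduction gives pivot columns Q,t; rank = 2
Repeat: Q,t; free: v
RREF:
  r0: [   1    0  1/3]
  r1: [   0    1 -2/3]
Fix exponent of v at 1; solve each RREF row for its pivot's exponent:
  r0: exp(Q) + (1/3)·1 = 0 ⇒ exp(Q) = -1/3
  r1: exp(t) + (-2/3)·1 = 0 ⇒ exp(t) = 2/3
Π_1 = Q^(-1/3) · t^(2/3) · v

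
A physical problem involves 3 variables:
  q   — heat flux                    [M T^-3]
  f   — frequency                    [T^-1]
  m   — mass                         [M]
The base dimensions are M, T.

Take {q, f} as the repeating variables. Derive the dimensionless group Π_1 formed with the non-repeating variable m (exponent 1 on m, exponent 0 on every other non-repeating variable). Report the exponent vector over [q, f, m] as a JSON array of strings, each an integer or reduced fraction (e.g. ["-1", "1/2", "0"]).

Exponent matrix [M,T] × [q,f,m]:
  M: [ 1  0  1]
  T: [-3 -1  0]
RREF → pivots at {q,f} ⇒ r = 2
Pivot set = {q,f}, free = {m}
RREF:
  r0: [   1    0    1]
  r1: [   0    1   -3]
Fix exponent of m at 1; solve each RREF row for its pivot's exponent:
  r0: exp(q) + (1)·1 = 0 ⇒ exp(q) = -1
  r1: exp(f) + (-3)·1 = 0 ⇒ exp(f) = 3
Π_1 = q^-1 · f^3 · m

["-1", "3", "1"]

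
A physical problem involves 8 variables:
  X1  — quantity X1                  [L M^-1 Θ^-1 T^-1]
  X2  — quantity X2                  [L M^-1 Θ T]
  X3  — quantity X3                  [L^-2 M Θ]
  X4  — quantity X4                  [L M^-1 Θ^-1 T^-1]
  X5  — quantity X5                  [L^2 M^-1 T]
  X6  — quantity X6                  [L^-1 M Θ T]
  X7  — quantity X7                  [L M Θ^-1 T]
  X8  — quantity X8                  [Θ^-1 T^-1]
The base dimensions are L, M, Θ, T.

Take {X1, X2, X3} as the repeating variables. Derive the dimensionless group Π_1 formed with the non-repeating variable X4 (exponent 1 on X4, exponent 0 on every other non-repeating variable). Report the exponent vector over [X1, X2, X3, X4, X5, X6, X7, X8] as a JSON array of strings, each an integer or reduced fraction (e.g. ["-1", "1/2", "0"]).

["-1", "0", "0", "1", "0", "0", "0", "0"]

Write exponents as rows L,M,Θ,T / cols X1,X2,X3,X4,X5,X6,X7,X8:
  L: [ 1  1 -2  1  2 -1  1  0]
  M: [-1 -1  1 -1 -1  1  1  0]
  Θ: [-1  1  1 -1  0  1 -1 -1]
  T: [-1  1  0 -1  1  1  1 -1]
Row reduction gives pivot columns X1,X2,X3; rank = 3
Pivot set = {X1,X2,X3}, free = {X4,X5,X6,X7,X8}
RREF:
  r0: [   1    0    0    1 -1/2   -1   -2  1/2]
  r1: [   0    1    0    0  1/2    0   -1 -1/2]
  r2: [   0    0    1    0   -1    0   -2    0]
  r3: [   0    0    0    0    0    0    0    0]
Fix exponent of X4 at 1, X5 at 0, X6 at 0, X7 at 0, X8 at 0; solve each RREF row for its pivot's exponent:
  r0: exp(X1) + (1)·1 = 0 ⇒ exp(X1) = -1
  r1: exp(X2) + (0)·1 = 0 ⇒ exp(X2) = 0
  r2: exp(X3) + (0)·1 = 0 ⇒ exp(X3) = 0
Π_1 = X1^-1 · X4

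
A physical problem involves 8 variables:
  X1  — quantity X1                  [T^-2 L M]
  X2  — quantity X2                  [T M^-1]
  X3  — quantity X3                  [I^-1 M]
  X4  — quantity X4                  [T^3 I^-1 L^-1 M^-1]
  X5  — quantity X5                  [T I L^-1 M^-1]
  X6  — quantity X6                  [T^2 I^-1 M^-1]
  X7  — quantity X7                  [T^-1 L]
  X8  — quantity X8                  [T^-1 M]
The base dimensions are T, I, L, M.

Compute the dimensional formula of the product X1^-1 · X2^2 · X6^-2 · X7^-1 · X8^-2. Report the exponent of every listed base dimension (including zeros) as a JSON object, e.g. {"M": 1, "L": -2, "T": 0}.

Exponent matrix [T,I,L,M] × [X1,X2,X3,X4,X5,X6,X7,X8]:
  T: [-2  1  0  3  1  2 -1 -1]
  I: [ 0  0 -1 -1  1 -1  0  0]
  L: [ 1  0  0 -1 -1  0  1  0]
  M: [ 1 -1  1 -1 -1 -1  0  1]
  [T]: (-1)·-2+(2)·1+(-2)·2+(-1)·-1+(-2)·-1 = 3
  [I]: (-1)·0+(2)·0+(-2)·-1+(-1)·0+(-2)·0 = 2
  [L]: (-1)·1+(2)·0+(-2)·0+(-1)·1+(-2)·0 = -2
  [M]: (-1)·1+(2)·-1+(-2)·-1+(-1)·0+(-2)·1 = -3
⇒ T^3 I^2 L^-2 M^-3

{"T": 3, "I": 2, "L": -2, "M": -3}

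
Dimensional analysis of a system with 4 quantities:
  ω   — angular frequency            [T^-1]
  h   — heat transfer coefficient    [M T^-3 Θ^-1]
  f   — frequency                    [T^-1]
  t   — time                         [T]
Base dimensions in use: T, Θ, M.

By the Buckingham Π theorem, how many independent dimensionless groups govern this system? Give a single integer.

Dimensional matrix (T×Θ×M by ω×h×f×t):
  T: [-1 -3 -1  1]
  Θ: [ 0 -1  0  0]
  M: [ 0  1  0  0]
RREF → pivots at {ω,h} ⇒ r = 2
n=4, r=2 ⇒ 2 dimensionless groups

2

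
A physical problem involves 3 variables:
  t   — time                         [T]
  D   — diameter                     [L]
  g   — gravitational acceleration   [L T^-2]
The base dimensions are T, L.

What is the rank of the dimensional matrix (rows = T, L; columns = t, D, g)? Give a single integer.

2

Write exponents as rows T,L / cols t,D,g:
  T: [ 1  0 -2]
  L: [ 0  1  1]
Row reduction gives pivot columns t,D; rank = 2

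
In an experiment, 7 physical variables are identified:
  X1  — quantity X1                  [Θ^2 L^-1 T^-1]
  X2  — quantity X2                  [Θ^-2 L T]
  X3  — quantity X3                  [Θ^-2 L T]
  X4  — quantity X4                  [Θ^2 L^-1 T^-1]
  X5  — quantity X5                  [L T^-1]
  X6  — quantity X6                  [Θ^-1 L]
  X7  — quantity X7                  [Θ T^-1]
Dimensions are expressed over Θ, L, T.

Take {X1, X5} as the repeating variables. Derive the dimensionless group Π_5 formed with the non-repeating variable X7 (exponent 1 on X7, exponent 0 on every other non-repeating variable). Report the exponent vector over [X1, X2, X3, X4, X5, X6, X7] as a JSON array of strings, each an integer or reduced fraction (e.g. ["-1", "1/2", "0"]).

["-1/2", "0", "0", "0", "-1/2", "0", "1"]

Write exponents as rows Θ,L,T / cols X1,X2,X3,X4,X5,X6,X7:
  Θ: [ 2 -2 -2  2  0 -1  1]
  L: [-1  1  1 -1  1  1  0]
  T: [-1  1  1 -1 -1  0 -1]
RREF → pivots at {X1,X5} ⇒ r = 2
Repeat: X1,X5; free: X2,X3,X4,X6,X7
RREF:
  r0: [   1   -1   -1    1    0 -1/2  1/2]
  r1: [   0    0    0    0    1  1/2  1/2]
  r2: [   0    0    0    0    0    0    0]
Fix exponent of X7 at 1, X2 at 0, X3 at 0, X4 at 0, X6 at 0; solve each RREF row for its pivot's exponent:
  r0: exp(X1) + (1/2)·1 = 0 ⇒ exp(X1) = -1/2
  r1: exp(X5) + (1/2)·1 = 0 ⇒ exp(X5) = -1/2
Π_5 = X1^(-1/2) · X5^(-1/2) · X7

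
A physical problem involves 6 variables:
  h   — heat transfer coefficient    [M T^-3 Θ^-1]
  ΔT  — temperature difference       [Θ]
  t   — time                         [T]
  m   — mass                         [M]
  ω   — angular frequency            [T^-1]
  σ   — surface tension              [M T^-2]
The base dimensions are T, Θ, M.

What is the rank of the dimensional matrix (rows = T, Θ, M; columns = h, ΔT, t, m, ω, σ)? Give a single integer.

Write exponents as rows T,Θ,M / cols h,ΔT,t,m,ω,σ:
  T: [-3  0  1  0 -1 -2]
  Θ: [-1  1  0  0  0  0]
  M: [ 1  0  0  1  0  1]
Row reduction gives pivot columns h,ΔT,t; rank = 3

3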